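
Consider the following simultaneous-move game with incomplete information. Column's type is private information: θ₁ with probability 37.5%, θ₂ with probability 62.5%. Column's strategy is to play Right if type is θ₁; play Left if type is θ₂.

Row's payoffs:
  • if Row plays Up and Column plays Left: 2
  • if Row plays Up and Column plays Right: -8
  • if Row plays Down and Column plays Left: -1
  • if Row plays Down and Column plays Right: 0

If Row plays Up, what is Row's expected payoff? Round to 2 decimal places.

-1.75

E[Up] = 0.375·(-8) + 0.625·2 = (-3) + 1.25 = -1.75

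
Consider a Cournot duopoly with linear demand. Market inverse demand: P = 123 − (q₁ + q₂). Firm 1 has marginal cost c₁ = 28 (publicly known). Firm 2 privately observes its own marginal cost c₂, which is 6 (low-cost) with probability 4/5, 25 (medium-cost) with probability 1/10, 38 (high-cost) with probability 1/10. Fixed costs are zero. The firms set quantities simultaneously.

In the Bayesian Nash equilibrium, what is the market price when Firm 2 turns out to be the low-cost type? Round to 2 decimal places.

51.48

Firm 2 with cost c maximizes (123 − (q₁+q₂) − c)·q₂, giving q₂(c) = (123 − c − q₁)/2.
E[c₂] = 4/5·6 + 1/10·25 + 1/10·38 = 11.1
Firm 1's FOC against E[q₂] yields q₁ = (123 − 2·28 + E[c₂])/3 = (123 − 56 + 11.1)/3 = 26.0333.
q₂(low-cost) = 45.4833, so P = 123 − (26.0333 + 45.4833) = 51.4833.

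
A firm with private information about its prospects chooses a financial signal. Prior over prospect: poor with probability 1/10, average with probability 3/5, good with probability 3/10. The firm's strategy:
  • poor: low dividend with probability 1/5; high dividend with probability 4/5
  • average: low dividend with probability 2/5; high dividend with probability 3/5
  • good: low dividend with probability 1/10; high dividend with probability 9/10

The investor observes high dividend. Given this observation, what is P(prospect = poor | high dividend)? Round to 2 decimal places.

0.11

P(high dividend) = (1/10)·(4/5) + (3/5)·(3/5) + (3/10)·(9/10) = 71/100
P(poor | high dividend) = ((1/10)·(4/5)) / (71/100) = (2/25) / (71/100) = 8/71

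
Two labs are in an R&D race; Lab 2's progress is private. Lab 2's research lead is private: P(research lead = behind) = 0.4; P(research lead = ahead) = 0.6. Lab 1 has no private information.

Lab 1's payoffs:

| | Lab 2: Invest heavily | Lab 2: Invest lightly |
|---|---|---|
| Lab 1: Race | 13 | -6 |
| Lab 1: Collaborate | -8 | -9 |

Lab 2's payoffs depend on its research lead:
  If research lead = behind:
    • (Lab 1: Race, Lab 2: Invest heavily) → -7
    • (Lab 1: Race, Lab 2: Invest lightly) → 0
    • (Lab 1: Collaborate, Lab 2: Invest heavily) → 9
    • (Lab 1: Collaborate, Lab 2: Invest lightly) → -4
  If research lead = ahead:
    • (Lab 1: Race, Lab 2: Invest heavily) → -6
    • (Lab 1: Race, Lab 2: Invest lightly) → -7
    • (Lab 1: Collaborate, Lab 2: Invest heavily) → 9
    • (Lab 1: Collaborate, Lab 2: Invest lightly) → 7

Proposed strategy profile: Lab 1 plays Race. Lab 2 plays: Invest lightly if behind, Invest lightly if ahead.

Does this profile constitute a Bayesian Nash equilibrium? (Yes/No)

Lab 1 plays Race: E[Race] = 0.4·(-6) + 0.6·(-6) = -6; E[Collaborate] = -9. Best-responding. ✓
Lab 2 (research lead behind), facing Race: Invest heavily gives -7, Invest lightly gives 0. Proposed Invest lightly is best. ✓
Lab 2 (research lead ahead), facing Race: Invest heavily gives -6, Invest lightly gives -7. Proposed Invest lightly is not best — profitable deviation exists. ✗

No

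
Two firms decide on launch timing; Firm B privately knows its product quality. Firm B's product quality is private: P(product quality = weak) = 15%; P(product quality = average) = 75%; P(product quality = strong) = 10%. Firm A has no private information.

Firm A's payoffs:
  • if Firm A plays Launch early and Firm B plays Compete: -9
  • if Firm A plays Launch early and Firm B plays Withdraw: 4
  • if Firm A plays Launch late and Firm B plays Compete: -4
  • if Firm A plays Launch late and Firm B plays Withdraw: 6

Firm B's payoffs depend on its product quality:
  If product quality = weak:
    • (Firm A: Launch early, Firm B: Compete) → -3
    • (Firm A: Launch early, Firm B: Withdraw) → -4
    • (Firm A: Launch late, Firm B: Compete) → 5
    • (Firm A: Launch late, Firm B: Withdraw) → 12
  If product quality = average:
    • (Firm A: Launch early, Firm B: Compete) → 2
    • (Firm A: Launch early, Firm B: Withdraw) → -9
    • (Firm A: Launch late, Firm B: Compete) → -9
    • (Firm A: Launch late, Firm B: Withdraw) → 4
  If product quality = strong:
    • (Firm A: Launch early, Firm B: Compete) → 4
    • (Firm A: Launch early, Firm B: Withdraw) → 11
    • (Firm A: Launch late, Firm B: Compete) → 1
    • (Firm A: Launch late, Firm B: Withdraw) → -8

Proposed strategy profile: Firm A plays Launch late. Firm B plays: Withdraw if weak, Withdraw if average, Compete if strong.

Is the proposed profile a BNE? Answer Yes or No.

Yes

Firm A plays Launch late: E[Launch late] = 0.15·(6) + 0.75·(6) + 0.1·(-4) = 5; E[Launch early] = 2.7. Best-responding. ✓
Firm B (product quality weak), facing Launch late: Compete gives 5, Withdraw gives 12. Proposed Withdraw is best. ✓
Firm B (product quality average), facing Launch late: Compete gives -9, Withdraw gives 4. Proposed Withdraw is best. ✓
Firm B (product quality strong), facing Launch late: Compete gives 1, Withdraw gives -8. Proposed Compete is best. ✓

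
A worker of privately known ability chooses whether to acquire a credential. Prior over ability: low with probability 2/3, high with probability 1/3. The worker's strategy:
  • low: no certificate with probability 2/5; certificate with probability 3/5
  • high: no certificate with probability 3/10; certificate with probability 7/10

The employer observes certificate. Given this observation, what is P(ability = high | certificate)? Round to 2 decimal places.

0.37

Apply Bayes' rule using the sender's strategy as the likelihood.
P(certificate) = (2/3)·(3/5) + (1/3)·(7/10) = 19/30
P(high | certificate) = ((1/3)·(7/10)) / (19/30) = (7/30) / (19/30) = 7/19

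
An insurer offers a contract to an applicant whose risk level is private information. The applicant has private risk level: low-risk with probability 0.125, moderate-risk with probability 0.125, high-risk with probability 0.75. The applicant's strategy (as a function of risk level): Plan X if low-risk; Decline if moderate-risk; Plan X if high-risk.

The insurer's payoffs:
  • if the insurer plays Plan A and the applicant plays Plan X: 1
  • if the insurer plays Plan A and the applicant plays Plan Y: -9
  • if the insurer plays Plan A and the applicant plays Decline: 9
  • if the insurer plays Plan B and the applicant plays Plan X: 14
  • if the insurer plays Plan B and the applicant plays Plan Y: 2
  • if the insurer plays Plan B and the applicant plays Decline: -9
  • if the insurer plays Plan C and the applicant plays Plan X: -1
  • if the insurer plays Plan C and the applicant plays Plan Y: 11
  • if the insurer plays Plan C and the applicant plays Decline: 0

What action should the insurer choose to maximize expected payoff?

Plan B

Compute the insurer's expected payoff for each action, taking the expectation over the applicant's type.
E[Plan A] = 0.125·(1) + 0.125·(9) + 0.75·(1) = 2
E[Plan B] = 0.125·(14) + 0.125·(-9) + 0.75·(14) = 11.125
E[Plan C] = 0.125·(-1) + 0.125·(0) + 0.75·(-1) = -0.875
Best response: Plan B (11.125 is the largest).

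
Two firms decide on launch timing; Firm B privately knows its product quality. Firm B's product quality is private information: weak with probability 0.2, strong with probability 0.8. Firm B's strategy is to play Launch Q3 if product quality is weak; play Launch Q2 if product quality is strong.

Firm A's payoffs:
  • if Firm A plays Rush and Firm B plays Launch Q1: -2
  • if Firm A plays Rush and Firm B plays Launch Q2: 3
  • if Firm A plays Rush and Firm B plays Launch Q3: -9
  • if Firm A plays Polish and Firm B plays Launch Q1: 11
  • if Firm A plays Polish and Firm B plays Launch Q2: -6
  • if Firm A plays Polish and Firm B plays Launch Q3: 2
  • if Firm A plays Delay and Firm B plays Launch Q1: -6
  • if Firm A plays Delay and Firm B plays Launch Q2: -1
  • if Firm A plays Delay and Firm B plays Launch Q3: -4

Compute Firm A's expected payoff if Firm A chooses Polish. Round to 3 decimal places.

-4.400

E[Polish] = 0.2·2 + 0.8·(-6) = 0.4 + (-4.8) = -4.4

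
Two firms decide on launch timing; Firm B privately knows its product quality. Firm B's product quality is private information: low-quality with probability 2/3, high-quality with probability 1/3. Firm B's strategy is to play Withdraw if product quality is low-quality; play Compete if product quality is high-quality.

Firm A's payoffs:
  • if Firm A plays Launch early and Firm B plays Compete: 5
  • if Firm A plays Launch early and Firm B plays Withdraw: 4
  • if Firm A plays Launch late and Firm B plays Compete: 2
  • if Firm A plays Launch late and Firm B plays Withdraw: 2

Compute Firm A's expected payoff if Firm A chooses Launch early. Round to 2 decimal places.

Take the expectation over Firm B's product quality, weighting each type's action by its prior probability.
E[Launch early] = 2/3·4 + 1/3·5 = 8/3 + 5/3 = 13/3

4.33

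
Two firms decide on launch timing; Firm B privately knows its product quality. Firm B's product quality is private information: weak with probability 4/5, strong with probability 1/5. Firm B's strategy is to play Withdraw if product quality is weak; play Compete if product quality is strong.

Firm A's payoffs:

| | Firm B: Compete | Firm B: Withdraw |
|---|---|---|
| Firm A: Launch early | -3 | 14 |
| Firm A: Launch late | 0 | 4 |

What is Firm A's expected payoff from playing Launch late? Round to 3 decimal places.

Take the expectation over Firm B's product quality, weighting each type's action by its prior probability.
E[Launch late] = 4/5·4 + 1/5·0 = 16/5 + 0 = 16/5

3.200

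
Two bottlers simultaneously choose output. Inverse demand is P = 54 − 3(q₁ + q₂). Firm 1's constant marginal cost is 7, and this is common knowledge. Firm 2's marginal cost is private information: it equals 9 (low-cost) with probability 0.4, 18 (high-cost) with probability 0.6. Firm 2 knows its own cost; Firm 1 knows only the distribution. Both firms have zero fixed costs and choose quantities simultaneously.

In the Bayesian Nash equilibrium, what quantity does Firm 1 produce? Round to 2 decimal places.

Type-c best response for Firm 2: q₂(c) = (54 − c)/6 − q₁/2.
Firm 1 maximizes expected profit; its first-order condition is 54 − 6q₁ − 3E[q₂] − 7 = 0.
Substituting E[q₂] and solving: E[c₂] = 14.4, so q₁ = (54 − 2·7 + 14.4)/9 = 6.04444.

6.04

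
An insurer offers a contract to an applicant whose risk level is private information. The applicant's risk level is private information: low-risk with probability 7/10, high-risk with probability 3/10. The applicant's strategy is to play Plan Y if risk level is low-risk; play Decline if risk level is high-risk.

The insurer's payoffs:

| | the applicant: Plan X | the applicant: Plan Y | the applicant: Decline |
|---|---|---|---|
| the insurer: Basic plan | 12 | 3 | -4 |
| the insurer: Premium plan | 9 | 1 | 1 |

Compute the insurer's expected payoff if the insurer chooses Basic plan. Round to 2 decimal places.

Take the expectation over the applicant's risk level, weighting each type's action by its prior probability.
E[Basic plan] = 7/10·3 + 3/10·(-4) = 21/10 + (-6/5) = 9/10

0.90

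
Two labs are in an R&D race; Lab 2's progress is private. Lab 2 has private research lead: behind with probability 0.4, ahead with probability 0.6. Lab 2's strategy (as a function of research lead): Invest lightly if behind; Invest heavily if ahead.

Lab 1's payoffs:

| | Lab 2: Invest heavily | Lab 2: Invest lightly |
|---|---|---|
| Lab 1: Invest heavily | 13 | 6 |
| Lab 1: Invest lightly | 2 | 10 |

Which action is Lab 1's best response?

Invest heavily

E[Invest heavily] = 0.4·(6) + 0.6·(13) = 10.2
E[Invest lightly] = 0.4·(10) + 0.6·(2) = 5.2
Best response: Invest heavily (10.2 is the largest).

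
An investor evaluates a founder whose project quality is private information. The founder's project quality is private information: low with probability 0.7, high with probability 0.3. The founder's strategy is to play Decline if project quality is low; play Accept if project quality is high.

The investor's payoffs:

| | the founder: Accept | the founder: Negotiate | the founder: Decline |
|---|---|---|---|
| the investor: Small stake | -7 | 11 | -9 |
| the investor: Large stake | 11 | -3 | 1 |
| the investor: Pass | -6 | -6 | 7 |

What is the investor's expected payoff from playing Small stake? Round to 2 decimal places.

E[Small stake] = 0.7·(-9) + 0.3·(-7) = (-6.3) + (-2.1) = -8.4

-8.40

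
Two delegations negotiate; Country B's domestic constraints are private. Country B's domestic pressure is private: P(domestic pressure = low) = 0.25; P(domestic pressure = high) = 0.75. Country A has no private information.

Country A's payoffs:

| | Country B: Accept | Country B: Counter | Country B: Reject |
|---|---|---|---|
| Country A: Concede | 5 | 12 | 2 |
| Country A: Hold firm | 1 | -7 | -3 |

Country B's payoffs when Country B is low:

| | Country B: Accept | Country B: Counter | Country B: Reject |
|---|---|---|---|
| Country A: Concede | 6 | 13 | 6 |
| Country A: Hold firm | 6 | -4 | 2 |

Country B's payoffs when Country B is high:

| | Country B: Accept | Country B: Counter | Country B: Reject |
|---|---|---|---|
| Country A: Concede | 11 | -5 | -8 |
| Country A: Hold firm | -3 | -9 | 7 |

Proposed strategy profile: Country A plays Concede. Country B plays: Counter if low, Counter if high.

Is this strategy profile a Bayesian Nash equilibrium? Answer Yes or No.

A profile is a BNE iff every type of every player is best-responding given beliefs about the other side.
Country A plays Concede: E[Concede] = 0.25·(12) + 0.75·(12) = 12; E[Hold firm] = -7. Best-responding. ✓
Country B (domestic pressure low), facing Concede: Accept gives 6, Counter gives 13, Reject gives 6. Proposed Counter is best. ✓
Country B (domestic pressure high), facing Concede: Accept gives 11, Counter gives -5, Reject gives -8. Proposed Counter is not best — profitable deviation exists. ✗

No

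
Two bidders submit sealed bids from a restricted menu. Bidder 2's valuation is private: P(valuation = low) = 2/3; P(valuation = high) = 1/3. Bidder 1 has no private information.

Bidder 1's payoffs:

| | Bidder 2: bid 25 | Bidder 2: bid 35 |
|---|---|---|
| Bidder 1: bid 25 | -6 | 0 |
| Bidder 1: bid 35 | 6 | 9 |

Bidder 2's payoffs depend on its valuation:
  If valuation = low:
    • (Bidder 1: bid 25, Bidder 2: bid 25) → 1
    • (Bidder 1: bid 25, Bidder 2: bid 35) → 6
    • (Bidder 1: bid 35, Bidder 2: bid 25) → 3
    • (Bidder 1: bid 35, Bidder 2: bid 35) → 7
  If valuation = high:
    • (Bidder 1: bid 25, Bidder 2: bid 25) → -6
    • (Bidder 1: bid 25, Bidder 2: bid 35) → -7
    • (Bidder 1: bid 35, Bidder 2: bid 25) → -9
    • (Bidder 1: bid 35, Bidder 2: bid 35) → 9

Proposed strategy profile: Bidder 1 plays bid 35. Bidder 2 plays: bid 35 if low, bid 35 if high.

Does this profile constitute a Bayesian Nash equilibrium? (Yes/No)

Yes

Bidder 1 plays bid 35: E[bid 35] = 2/3·(9) + 1/3·(9) = 9; E[bid 25] = 0. Best-responding. ✓
Bidder 2 (valuation low), facing bid 35: bid 25 gives 3, bid 35 gives 7. Proposed bid 35 is best. ✓
Bidder 2 (valuation high), facing bid 35: bid 25 gives -9, bid 35 gives 9. Proposed bid 35 is best. ✓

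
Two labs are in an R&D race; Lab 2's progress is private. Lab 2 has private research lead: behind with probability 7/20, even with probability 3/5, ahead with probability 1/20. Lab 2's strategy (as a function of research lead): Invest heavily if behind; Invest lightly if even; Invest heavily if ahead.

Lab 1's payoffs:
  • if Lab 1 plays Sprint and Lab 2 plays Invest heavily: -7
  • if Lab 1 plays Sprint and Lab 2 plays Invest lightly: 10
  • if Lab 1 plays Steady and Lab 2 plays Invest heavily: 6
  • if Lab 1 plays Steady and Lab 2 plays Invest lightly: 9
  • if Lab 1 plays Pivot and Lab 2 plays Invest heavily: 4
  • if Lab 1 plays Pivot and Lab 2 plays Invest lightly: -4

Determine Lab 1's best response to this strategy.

Steady

E[Sprint] = 7/20·(-7) + 3/5·(10) + 1/20·(-7) = 16/5
E[Steady] = 7/20·(6) + 3/5·(9) + 1/20·(6) = 39/5
E[Pivot] = 7/20·(4) + 3/5·(-4) + 1/20·(4) = -4/5
Best response: Steady (39/5 is the largest).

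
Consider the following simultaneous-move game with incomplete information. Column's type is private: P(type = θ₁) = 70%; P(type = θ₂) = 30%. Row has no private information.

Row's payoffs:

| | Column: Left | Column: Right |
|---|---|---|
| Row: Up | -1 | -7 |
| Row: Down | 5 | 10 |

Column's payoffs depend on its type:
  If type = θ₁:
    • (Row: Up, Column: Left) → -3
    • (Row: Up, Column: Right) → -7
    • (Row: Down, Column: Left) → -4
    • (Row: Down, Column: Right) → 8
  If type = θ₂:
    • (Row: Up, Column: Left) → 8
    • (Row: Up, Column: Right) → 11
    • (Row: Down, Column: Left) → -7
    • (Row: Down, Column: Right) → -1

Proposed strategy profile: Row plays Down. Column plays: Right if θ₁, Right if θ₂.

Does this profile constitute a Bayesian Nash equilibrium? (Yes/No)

Yes

A profile is a BNE iff every type of every player is best-responding given beliefs about the other side.
Row plays Down: E[Down] = 0.7·(10) + 0.3·(10) = 10; E[Up] = -7. Best-responding. ✓
Column (type θ₁), facing Down: Left gives -4, Right gives 8. Proposed Right is best. ✓
Column (type θ₂), facing Down: Left gives -7, Right gives -1. Proposed Right is best. ✓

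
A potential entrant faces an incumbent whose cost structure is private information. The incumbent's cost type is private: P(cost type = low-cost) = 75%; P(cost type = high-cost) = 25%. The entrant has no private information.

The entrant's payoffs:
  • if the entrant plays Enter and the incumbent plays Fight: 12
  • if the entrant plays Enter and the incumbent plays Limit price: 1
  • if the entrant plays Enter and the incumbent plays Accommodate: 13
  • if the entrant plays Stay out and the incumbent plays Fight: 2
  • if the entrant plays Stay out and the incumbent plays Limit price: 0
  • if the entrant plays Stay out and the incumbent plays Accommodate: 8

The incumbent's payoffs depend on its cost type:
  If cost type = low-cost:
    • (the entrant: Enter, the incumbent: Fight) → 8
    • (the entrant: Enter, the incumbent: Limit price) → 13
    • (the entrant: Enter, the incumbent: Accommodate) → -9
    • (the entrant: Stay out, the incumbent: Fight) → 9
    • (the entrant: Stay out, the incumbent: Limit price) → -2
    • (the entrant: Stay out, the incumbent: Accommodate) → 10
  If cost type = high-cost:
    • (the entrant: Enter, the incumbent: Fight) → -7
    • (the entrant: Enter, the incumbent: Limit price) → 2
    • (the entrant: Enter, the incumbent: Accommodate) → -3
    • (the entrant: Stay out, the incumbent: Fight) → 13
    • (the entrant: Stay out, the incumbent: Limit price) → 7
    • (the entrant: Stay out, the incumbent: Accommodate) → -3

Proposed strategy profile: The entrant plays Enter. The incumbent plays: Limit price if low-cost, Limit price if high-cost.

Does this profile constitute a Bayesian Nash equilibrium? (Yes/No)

A profile is a BNE iff every type of every player is best-responding given beliefs about the other side.
The entrant plays Enter: E[Enter] = 0.75·(1) + 0.25·(1) = 1; E[Stay out] = 0. Best-responding. ✓
The incumbent (cost type low-cost), facing Enter: Fight gives 8, Limit price gives 13, Accommodate gives -9. Proposed Limit price is best. ✓
The incumbent (cost type high-cost), facing Enter: Fight gives -7, Limit price gives 2, Accommodate gives -3. Proposed Limit price is best. ✓

Yes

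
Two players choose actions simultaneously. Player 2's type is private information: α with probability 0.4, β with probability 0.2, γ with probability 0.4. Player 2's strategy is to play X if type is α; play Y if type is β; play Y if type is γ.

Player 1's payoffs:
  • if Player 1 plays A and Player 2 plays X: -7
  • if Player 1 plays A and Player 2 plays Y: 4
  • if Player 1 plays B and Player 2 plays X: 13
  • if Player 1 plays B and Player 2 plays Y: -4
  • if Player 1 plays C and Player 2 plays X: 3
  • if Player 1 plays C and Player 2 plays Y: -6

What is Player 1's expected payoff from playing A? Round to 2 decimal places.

-0.40

Take the expectation over Player 2's type, weighting each type's action by its prior probability.
E[A] = 0.4·(-7) + 0.2·4 + 0.4·4 = (-2.8) + 0.8 + 1.6 = -0.4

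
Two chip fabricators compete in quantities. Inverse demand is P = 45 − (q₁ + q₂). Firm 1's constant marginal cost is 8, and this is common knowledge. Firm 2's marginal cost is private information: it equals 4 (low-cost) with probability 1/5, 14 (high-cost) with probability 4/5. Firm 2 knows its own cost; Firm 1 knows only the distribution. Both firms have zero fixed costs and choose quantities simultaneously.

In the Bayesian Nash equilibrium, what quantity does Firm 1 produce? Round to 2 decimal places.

Type-c best response for Firm 2: q₂(c) = (45 − c)/2 − q₁/2.
Firm 1 maximizes expected profit; its first-order condition is 45 − 2q₁ − E[q₂] − 8 = 0.
Substituting E[q₂] and solving: E[c₂] = 12, so q₁ = (45 − 2·8 + 12)/3 = 13.6667.

13.67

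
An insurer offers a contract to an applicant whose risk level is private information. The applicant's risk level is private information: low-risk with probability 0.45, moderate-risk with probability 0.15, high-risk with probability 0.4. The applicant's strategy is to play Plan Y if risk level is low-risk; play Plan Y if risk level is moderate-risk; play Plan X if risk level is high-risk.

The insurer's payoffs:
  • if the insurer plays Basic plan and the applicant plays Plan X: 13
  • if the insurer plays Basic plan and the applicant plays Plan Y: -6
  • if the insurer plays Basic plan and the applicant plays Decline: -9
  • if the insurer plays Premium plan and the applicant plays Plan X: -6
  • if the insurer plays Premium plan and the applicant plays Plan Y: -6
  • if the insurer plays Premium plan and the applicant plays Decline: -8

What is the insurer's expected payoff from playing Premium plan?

-6

E[Premium plan] = 0.45·(-6) + 0.15·(-6) + 0.4·(-6) = (-2.7) + (-0.9) + (-2.4) = -6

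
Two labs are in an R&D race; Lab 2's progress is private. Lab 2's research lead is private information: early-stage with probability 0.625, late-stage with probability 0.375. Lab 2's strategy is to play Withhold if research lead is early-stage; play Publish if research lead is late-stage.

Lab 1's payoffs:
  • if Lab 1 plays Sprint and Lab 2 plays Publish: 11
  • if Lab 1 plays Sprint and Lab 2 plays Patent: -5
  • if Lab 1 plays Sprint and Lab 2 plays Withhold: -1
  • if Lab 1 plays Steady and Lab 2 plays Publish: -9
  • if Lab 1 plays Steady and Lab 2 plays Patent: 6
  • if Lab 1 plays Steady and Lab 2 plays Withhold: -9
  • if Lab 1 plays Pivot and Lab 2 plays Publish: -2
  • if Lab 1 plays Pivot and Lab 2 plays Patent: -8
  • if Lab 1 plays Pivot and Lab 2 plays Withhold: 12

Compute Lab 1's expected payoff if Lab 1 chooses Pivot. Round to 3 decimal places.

E[Pivot] = 0.625·12 + 0.375·(-2) = 7.5 + (-0.75) = 6.75

6.750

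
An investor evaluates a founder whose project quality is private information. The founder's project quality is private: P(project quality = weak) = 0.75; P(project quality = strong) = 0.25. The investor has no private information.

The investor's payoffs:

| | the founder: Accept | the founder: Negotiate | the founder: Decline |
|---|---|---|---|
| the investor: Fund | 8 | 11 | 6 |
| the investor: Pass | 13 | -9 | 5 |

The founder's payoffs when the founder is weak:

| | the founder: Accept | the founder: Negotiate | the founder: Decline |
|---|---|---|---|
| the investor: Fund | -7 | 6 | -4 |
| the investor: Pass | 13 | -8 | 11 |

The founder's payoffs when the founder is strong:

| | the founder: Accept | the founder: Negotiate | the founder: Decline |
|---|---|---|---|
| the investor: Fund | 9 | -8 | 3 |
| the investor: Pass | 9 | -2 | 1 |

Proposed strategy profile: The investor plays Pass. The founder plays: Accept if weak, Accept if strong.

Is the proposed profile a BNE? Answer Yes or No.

A profile is a BNE iff every type of every player is best-responding given beliefs about the other side.
The investor plays Pass: E[Pass] = 0.75·(13) + 0.25·(13) = 13; E[Fund] = 8. Best-responding. ✓
The founder (project quality weak), facing Pass: Accept gives 13, Negotiate gives -8, Decline gives 11. Proposed Accept is best. ✓
The founder (project quality strong), facing Pass: Accept gives 9, Negotiate gives -2, Decline gives 1. Proposed Accept is best. ✓

Yes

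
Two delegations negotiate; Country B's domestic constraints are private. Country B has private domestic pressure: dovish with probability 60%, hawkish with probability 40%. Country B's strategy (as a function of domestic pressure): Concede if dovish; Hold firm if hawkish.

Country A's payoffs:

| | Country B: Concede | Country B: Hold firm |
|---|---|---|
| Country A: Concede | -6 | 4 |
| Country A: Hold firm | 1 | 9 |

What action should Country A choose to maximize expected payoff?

E[Concede] = 0.6·(-6) + 0.4·(4) = -2
E[Hold firm] = 0.6·(1) + 0.4·(9) = 4.2
Best response: Hold firm (4.2 is the largest).

Hold firm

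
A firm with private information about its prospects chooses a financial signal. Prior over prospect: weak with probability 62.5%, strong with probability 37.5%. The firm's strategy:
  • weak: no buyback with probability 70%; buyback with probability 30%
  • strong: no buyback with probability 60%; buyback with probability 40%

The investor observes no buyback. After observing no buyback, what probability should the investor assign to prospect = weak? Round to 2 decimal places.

Apply Bayes' rule using the sender's strategy as the likelihood.
P(no buyback) = 0.625·0.7 + 0.375·0.6 = 0.6625
P(weak | no buyback) = (0.625·0.7) / 0.6625 = 0.4375 / 0.6625 = 0.660377

0.66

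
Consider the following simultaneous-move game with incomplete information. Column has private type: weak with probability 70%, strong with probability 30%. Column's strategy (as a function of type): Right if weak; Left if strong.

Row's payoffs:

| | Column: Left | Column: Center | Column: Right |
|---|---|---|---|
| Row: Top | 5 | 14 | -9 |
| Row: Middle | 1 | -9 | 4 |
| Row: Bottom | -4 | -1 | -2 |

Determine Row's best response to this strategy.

Middle

E[Top] = 0.7·(-9) + 0.3·(5) = -4.8
E[Middle] = 0.7·(4) + 0.3·(1) = 3.1
E[Bottom] = 0.7·(-2) + 0.3·(-4) = -2.6
Best response: Middle (3.1 is the largest).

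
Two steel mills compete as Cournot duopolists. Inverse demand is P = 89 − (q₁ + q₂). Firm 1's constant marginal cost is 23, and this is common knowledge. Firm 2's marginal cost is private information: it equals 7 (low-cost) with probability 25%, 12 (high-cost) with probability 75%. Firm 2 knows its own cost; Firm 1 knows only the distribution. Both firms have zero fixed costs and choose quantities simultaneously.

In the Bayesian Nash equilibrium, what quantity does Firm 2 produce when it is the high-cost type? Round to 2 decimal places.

Firm 2 with cost c maximizes (89 − (q₁+q₂) − c)·q₂, giving q₂(c) = (89 − c − q₁)/2.
E[c₂] = 0.25·7 + 0.75·12 = 10.75
Firm 1's FOC against E[q₂] yields q₁ = (89 − 2·23 + E[c₂])/3 = (89 − 46 + 10.75)/3 = 17.9167.
q₂(high-cost) = (89 − 12 − 17.9167)/2 = 29.5417.

29.54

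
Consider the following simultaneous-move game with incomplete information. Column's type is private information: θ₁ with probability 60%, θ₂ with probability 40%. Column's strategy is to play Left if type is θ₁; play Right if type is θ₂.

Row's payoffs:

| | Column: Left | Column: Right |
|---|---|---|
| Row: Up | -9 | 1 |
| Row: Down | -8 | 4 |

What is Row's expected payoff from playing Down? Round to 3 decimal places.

-3.200

Take the expectation over Column's type, weighting each type's action by its prior probability.
E[Down] = 0.6·(-8) + 0.4·4 = (-4.8) + 1.6 = -3.2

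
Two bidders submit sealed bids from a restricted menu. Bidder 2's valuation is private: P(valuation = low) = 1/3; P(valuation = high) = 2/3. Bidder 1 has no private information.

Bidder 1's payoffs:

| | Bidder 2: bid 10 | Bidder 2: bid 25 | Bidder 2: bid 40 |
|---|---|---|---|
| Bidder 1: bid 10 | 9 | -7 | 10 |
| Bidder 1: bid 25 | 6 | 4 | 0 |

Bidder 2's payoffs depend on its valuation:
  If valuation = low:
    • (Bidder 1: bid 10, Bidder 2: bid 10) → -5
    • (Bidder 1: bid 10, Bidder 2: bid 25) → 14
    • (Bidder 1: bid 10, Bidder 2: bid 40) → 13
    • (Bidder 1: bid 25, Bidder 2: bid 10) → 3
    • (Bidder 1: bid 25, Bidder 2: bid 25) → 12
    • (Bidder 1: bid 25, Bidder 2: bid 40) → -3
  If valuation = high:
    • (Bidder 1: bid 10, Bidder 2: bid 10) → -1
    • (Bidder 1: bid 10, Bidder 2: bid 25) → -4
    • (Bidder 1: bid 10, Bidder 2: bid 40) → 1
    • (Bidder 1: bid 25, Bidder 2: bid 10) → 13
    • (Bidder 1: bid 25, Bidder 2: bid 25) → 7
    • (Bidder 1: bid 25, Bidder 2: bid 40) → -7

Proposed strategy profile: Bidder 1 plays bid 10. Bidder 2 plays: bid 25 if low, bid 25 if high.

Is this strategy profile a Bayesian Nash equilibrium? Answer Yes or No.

No

Bidder 1 plays bid 10: E[bid 10] = 1/3·(-7) + 2/3·(-7) = -7; E[bid 25] = 4. Not best-responding. ✗
Bidder 2 (valuation low), facing bid 10: bid 10 gives -5, bid 25 gives 14, bid 40 gives 13. Proposed bid 25 is best. ✓
Bidder 2 (valuation high), facing bid 10: bid 10 gives -1, bid 25 gives -4, bid 40 gives 1. Proposed bid 25 is not best — profitable deviation exists. ✗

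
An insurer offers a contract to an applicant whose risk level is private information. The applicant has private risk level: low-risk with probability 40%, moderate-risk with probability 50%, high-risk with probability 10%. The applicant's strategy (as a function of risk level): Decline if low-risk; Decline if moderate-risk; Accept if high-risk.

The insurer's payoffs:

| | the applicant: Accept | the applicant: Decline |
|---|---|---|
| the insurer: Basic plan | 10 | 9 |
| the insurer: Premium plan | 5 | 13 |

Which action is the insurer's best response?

Premium plan

Compute the insurer's expected payoff for each action, taking the expectation over the applicant's type.
E[Basic plan] = 0.4·(9) + 0.5·(9) + 0.1·(10) = 9.1
E[Premium plan] = 0.4·(13) + 0.5·(13) + 0.1·(5) = 12.2
Best response: Premium plan (12.2 is the largest).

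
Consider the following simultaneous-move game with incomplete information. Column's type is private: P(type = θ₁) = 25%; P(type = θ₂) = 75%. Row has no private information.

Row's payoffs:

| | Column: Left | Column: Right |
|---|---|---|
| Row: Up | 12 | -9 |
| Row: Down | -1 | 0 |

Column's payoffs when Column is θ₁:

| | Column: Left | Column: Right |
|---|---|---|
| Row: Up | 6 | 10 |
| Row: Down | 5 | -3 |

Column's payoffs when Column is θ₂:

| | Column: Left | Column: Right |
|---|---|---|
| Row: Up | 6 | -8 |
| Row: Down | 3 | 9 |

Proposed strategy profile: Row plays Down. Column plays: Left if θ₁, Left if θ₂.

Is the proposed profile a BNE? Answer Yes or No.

No

Row plays Down: E[Down] = 0.25·(-1) + 0.75·(-1) = -1; E[Up] = 12. Not best-responding. ✗
Column (type θ₁), facing Down: Left gives 5, Right gives -3. Proposed Left is best. ✓
Column (type θ₂), facing Down: Left gives 3, Right gives 9. Proposed Left is not best — profitable deviation exists. ✗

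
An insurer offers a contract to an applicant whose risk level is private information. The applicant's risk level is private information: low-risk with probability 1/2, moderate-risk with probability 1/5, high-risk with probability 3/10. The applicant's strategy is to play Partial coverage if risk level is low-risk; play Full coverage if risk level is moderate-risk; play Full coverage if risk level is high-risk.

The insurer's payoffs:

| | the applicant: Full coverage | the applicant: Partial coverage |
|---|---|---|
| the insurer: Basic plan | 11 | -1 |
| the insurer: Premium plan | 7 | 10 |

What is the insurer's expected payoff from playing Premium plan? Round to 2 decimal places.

Take the expectation over the applicant's risk level, weighting each type's action by its prior probability.
E[Premium plan] = 1/2·10 + 1/5·7 + 3/10·7 = 5 + 7/5 + 21/10 = 17/2

8.50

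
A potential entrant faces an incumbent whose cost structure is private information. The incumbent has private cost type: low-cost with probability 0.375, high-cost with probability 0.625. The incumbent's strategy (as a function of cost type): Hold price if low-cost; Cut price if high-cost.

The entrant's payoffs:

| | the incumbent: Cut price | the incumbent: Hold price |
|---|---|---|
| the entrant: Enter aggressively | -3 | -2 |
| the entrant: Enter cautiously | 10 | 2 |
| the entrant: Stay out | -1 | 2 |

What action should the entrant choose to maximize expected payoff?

E[Enter aggressively] = 0.375·(-2) + 0.625·(-3) = -2.625
E[Enter cautiously] = 0.375·(2) + 0.625·(10) = 7
E[Stay out] = 0.375·(2) + 0.625·(-1) = 0.125
Best response: Enter cautiously (7 is the largest).

Enter cautiously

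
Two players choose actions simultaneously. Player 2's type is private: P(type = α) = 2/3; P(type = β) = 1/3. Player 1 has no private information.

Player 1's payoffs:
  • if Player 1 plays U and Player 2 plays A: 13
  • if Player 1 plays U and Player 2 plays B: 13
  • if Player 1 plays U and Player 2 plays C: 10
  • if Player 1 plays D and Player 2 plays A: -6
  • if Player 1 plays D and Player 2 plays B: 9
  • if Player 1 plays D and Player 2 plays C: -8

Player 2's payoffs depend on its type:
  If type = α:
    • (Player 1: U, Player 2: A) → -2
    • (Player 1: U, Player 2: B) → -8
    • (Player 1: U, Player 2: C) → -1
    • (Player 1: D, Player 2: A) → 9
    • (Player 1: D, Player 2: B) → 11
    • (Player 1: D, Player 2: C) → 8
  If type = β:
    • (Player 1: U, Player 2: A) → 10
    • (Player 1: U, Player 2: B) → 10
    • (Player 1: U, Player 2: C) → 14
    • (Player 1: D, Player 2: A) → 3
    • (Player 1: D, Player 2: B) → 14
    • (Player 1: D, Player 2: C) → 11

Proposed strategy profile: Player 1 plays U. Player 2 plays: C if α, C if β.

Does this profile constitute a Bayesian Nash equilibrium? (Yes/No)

Yes

A profile is a BNE iff every type of every player is best-responding given beliefs about the other side.
Player 1 plays U: E[U] = 2/3·(10) + 1/3·(10) = 10; E[D] = -8. Best-responding. ✓
Player 2 (type α), facing U: A gives -2, B gives -8, C gives -1. Proposed C is best. ✓
Player 2 (type β), facing U: A gives 10, B gives 10, C gives 14. Proposed C is best. ✓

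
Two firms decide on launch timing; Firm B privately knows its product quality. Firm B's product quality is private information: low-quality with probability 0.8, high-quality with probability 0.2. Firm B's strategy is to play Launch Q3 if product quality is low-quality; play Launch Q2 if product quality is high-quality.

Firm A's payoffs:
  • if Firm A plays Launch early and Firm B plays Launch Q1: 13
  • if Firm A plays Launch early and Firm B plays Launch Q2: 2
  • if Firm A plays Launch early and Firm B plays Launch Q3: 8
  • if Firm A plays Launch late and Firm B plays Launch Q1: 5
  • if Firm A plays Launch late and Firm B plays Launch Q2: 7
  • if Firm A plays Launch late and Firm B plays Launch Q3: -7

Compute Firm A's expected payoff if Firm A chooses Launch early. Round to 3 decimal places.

6.800

E[Launch early] = 0.8·8 + 0.2·2 = 6.4 + 0.4 = 6.8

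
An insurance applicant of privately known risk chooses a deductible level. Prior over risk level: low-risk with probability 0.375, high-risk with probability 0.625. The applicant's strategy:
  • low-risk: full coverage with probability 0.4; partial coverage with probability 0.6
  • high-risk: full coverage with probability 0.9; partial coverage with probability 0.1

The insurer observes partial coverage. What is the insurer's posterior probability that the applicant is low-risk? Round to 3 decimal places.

0.783

P(partial coverage) = 0.375·0.6 + 0.625·0.1 = 0.2875
P(low-risk | partial coverage) = (0.375·0.6) / 0.2875 = 0.225 / 0.2875 = 0.782609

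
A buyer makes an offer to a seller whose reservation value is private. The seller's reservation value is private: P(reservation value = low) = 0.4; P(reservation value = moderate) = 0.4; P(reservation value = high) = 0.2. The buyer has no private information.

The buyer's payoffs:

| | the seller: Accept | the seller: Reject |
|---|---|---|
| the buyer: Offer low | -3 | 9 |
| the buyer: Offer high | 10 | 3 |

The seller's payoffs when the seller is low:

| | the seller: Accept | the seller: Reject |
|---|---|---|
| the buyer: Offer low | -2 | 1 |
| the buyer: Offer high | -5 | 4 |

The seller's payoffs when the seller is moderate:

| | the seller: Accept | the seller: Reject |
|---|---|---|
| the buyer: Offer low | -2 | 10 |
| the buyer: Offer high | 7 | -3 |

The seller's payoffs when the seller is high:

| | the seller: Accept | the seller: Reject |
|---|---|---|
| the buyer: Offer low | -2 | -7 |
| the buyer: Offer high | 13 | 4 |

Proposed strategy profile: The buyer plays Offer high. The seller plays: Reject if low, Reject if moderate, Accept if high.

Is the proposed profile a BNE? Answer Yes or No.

The buyer plays Offer high: E[Offer high] = 0.4·(3) + 0.4·(3) + 0.2·(10) = 4.4; E[Offer low] = 6.6. Not best-responding. ✗
The seller (reservation value low), facing Offer high: Accept gives -5, Reject gives 4. Proposed Reject is best. ✓
The seller (reservation value moderate), facing Offer high: Accept gives 7, Reject gives -3. Proposed Reject is not best — profitable deviation exists. ✗
The seller (reservation value high), facing Offer high: Accept gives 13, Reject gives 4. Proposed Accept is best. ✓

No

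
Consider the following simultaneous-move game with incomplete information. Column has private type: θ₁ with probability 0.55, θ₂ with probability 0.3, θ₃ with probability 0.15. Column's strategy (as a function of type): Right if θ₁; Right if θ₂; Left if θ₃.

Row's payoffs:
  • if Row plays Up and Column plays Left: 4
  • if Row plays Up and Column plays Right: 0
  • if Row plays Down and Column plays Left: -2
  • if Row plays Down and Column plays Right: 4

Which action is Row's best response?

Down

E[Up] = 0.55·(0) + 0.3·(0) + 0.15·(4) = 0.6
E[Down] = 0.55·(4) + 0.3·(4) + 0.15·(-2) = 3.1
Best response: Down (3.1 is the largest).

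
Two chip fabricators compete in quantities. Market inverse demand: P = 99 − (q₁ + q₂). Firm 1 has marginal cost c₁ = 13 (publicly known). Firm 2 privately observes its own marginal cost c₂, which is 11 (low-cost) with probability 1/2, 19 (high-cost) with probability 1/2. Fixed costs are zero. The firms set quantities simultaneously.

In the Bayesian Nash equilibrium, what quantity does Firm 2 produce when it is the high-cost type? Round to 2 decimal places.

Type-c best response for Firm 2: q₂(c) = (99 − c)/2 − q₁/2.
Firm 1 maximizes expected profit; its first-order condition is 99 − 2q₁ − E[q₂] − 13 = 0.
Substituting E[q₂] and solving: E[c₂] = 15, so q₁ = (99 − 2·13 + 15)/3 = 29.3333.
q₂(high-cost) = (99 − 19 − 29.3333)/2 = 25.3333.

25.33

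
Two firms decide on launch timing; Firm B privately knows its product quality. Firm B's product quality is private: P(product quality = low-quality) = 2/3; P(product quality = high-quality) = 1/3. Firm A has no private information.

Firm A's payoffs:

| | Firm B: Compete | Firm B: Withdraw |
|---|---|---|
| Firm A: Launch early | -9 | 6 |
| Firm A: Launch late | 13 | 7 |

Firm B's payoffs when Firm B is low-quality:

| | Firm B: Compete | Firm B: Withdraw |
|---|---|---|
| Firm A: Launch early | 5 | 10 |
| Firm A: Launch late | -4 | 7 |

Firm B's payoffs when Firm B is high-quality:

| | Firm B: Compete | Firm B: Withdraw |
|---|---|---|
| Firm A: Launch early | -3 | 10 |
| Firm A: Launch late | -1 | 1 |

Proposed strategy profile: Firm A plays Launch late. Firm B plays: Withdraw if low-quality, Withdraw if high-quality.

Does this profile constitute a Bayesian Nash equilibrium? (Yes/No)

Yes

A profile is a BNE iff every type of every player is best-responding given beliefs about the other side.
Firm A plays Launch late: E[Launch late] = 2/3·(7) + 1/3·(7) = 7; E[Launch early] = 6. Best-responding. ✓
Firm B (product quality low-quality), facing Launch late: Compete gives -4, Withdraw gives 7. Proposed Withdraw is best. ✓
Firm B (product quality high-quality), facing Launch late: Compete gives -1, Withdraw gives 1. Proposed Withdraw is best. ✓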